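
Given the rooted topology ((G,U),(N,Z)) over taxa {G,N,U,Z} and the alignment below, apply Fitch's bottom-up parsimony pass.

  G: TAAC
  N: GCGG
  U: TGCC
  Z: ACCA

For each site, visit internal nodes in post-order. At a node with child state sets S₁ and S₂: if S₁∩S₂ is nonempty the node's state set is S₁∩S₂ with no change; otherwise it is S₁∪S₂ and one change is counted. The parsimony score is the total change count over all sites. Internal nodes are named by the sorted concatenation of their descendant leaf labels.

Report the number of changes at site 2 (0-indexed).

2

site 0, node GU: G={T} ∩ U={T} → {T} (+0)
site 0, node NZ: N={G} ∪ Z={A} → {A,G} (+1)
site 0, node GNUZ: GU={T} ∪ NZ={A,G} → {A,G,T} (+1)
site 1, node GU: G={A} ∪ U={G} → {A,G} (+1)
site 1, node NZ: N={C} ∩ Z={C} → {C} (+0)
site 1, node GNUZ: GU={A,G} ∪ NZ={C} → {A,C,G} (+1)
site 2, node GU: G={A} ∪ U={C} → {A,C} (+1)
site 2, node NZ: N={G} ∪ Z={C} → {C,G} (+1)
site 2, node GNUZ: GU={A,C} ∩ NZ={C,G} → {C} (+0)
site 3, node GU: G={C} ∩ U={C} → {C} (+0)
site 3, node NZ: N={G} ∪ Z={A} → {A,G} (+1)
site 3, node GNUZ: GU={C} ∪ NZ={A,G} → {A,C,G} (+1)
per-site changes: [2, 2, 2, 2]; total = 8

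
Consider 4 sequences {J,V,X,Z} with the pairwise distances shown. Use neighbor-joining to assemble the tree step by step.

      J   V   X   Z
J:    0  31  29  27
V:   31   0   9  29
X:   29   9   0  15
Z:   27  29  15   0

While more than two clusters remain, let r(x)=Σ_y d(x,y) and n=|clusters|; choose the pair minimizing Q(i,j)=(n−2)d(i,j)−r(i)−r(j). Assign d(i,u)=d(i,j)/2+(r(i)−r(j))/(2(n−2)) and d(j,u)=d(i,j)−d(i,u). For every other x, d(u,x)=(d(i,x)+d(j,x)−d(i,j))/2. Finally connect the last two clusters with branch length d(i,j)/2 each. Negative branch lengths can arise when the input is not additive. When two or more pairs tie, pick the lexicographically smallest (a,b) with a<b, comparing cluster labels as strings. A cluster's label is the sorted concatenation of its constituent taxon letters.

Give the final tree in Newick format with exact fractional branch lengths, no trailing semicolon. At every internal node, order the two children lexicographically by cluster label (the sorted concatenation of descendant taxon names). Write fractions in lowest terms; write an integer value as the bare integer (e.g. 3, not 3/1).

(((J:35/2,Z:19/2):8,V:17/2):1/4,X:1/4)

iteration 1: select J,Z (d=27, Q=-104); attach at lengths (35/2, 19/2); label the merged cluster JZ
  updated: d(JZ,V)=33/2, d(JZ,X)=17/2
iteration 2: select JZ,V (d=33/2, Q=-34); attach at lengths (8, 17/2); label the merged cluster JVZ
  updated: d(JVZ,X)=1/2
iteration 3: select JVZ,X (d=1/2); attach at lengths (1/4, 1/4); label the merged cluster JVXZ
final tree: (((J:35/2,Z:19/2):8,V:17/2):1/4,X:1/4)
total length: 44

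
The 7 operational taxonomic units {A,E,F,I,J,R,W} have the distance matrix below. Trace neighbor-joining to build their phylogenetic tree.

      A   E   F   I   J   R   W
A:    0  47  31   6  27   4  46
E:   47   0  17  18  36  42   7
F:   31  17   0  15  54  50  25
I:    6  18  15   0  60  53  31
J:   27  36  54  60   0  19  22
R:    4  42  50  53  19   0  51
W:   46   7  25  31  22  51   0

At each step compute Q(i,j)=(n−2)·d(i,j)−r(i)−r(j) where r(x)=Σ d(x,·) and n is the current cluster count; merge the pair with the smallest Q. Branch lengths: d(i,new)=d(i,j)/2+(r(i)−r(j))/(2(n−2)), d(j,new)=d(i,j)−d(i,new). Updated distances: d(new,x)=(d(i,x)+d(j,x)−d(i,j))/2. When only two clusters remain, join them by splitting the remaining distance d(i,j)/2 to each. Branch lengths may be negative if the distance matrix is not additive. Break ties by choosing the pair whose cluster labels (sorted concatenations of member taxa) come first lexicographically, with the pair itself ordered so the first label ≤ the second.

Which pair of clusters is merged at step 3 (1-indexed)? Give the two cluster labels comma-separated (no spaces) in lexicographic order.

step 1: merge (A,R) at d=4, Q=-360; branch lengths A→-19/5, R→39/5; new cluster AR
  updated: d(AR,E)=85/2, d(AR,F)=77/2, d(AR,I)=55/2, d(AR,J)=21, d(AR,W)=93/2
step 2: merge (AR,J) at d=21, Q=-285; branch lengths AR→67/8, J→101/8; new cluster AJR
  updated: d(AJR,E)=115/4, d(AJR,F)=143/4, d(AJR,I)=133/4, d(AJR,W)=95/4
step 3: merge (F,I) at d=15, Q=-145; branch lengths F→27/4, I→33/4; new cluster FI
  updated: d(AJR,FI)=27, d(E,FI)=10, d(FI,W)=41/2
step 4: merge (AJR,W) at d=95/4, Q=-333/4; branch lengths AJR→303/16, W→77/16; new cluster AJRW
  updated: d(AJRW,E)=6, d(AJRW,FI)=95/8
step 5: merge (AJRW,E) at d=6, Q=-223/8; branch lengths AJRW→63/16, E→33/16; new cluster AEJRW
  updated: d(AEJRW,FI)=127/16
step 6: merge (AEJRW,FI) at d=127/16; branch lengths AEJRW→127/32, FI→127/32; new cluster AEFIJRW
final tree: (((((A:-19/5,R:39/5):67/8,J:101/8):303/16,W:77/16):63/16,E:33/16):127/32,(F:27/4,I:33/4):127/32)
total length: 1243/16

F,I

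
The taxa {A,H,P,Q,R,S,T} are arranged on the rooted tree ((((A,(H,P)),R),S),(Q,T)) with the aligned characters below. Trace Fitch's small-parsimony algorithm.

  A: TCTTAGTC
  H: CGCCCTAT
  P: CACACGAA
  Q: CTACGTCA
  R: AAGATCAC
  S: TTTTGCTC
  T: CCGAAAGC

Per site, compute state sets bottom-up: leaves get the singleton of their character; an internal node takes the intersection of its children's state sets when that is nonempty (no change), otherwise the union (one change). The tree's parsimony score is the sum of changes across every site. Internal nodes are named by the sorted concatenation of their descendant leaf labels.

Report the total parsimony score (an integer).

[col 0] HP: children H:{C}, P:{C} ∩→ {C}; cost 0
[col 0] AHP: children A:{T}, HP:{C} ∪→ {C,T}; cost 1
[col 0] AHPR: children AHP:{C,T}, R:{A} ∪→ {A,C,T}; cost 1
[col 0] AHPRS: children AHPR:{A,C,T}, S:{T} ∩→ {T}; cost 0
[col 0] QT: children Q:{C}, T:{C} ∩→ {C}; cost 0
[col 0] AHPQRST: children AHPRS:{T}, QT:{C} ∪→ {C,T}; cost 1
[col 1] HP: children H:{G}, P:{A} ∪→ {A,G}; cost 1
[col 1] AHP: children A:{C}, HP:{A,G} ∪→ {A,C,G}; cost 1
[col 1] AHPR: children AHP:{A,C,G}, R:{A} ∩→ {A}; cost 0
[col 1] AHPRS: children AHPR:{A}, S:{T} ∪→ {A,T}; cost 1
[col 1] QT: children Q:{T}, T:{C} ∪→ {C,T}; cost 1
[col 1] AHPQRST: children AHPRS:{A,T}, QT:{C,T} ∩→ {T}; cost 0
[col 2] HP: children H:{C}, P:{C} ∩→ {C}; cost 0
[col 2] AHP: children A:{T}, HP:{C} ∪→ {C,T}; cost 1
[col 2] AHPR: children AHP:{C,T}, R:{G} ∪→ {C,G,T}; cost 1
[col 2] AHPRS: children AHPR:{C,G,T}, S:{T} ∩→ {T}; cost 0
[col 2] QT: children Q:{A}, T:{G} ∪→ {A,G}; cost 1
[col 2] AHPQRST: children AHPRS:{T}, QT:{A,G} ∪→ {A,G,T}; cost 1
[col 3] HP: children H:{C}, P:{A} ∪→ {A,C}; cost 1
[col 3] AHP: children A:{T}, HP:{A,C} ∪→ {A,C,T}; cost 1
[col 3] AHPR: children AHP:{A,C,T}, R:{A} ∩→ {A}; cost 0
[col 3] AHPRS: children AHPR:{A}, S:{T} ∪→ {A,T}; cost 1
[col 3] QT: children Q:{C}, T:{A} ∪→ {A,C}; cost 1
[col 3] AHPQRST: children AHPRS:{A,T}, QT:{A,C} ∩→ {A}; cost 0
[col 4] HP: children H:{C}, P:{C} ∩→ {C}; cost 0
[col 4] AHP: children A:{A}, HP:{C} ∪→ {A,C}; cost 1
[col 4] AHPR: children AHP:{A,C}, R:{T} ∪→ {A,C,T}; cost 1
[col 4] AHPRS: children AHPR:{A,C,T}, S:{G} ∪→ {A,C,G,T}; cost 1
[col 4] QT: children Q:{G}, T:{A} ∪→ {A,G}; cost 1
[col 4] AHPQRST: children AHPRS:{A,C,G,T}, QT:{A,G} ∩→ {A,G}; cost 0
[col 5] HP: children H:{T}, P:{G} ∪→ {G,T}; cost 1
[col 5] AHP: children A:{G}, HP:{G,T} ∩→ {G}; cost 0
[col 5] AHPR: children AHP:{G}, R:{C} ∪→ {C,G}; cost 1
[col 5] AHPRS: children AHPR:{C,G}, S:{C} ∩→ {C}; cost 0
[col 5] QT: children Q:{T}, T:{A} ∪→ {A,T}; cost 1
[col 5] AHPQRST: children AHPRS:{C}, QT:{A,T} ∪→ {A,C,T}; cost 1
[col 6] HP: children H:{A}, P:{A} ∩→ {A}; cost 0
[col 6] AHP: children A:{T}, HP:{A} ∪→ {A,T}; cost 1
[col 6] AHPR: children AHP:{A,T}, R:{A} ∩→ {A}; cost 0
[col 6] AHPRS: children AHPR:{A}, S:{T} ∪→ {A,T}; cost 1
[col 6] QT: children Q:{C}, T:{G} ∪→ {C,G}; cost 1
[col 6] AHPQRST: children AHPRS:{A,T}, QT:{C,G} ∪→ {A,C,G,T}; cost 1
[col 7] HP: children H:{T}, P:{A} ∪→ {A,T}; cost 1
[col 7] AHP: children A:{C}, HP:{A,T} ∪→ {A,C,T}; cost 1
[col 7] AHPR: children AHP:{A,C,T}, R:{C} ∩→ {C}; cost 0
[col 7] AHPRS: children AHPR:{C}, S:{C} ∩→ {C}; cost 0
[col 7] QT: children Q:{A}, T:{C} ∪→ {A,C}; cost 1
[col 7] AHPQRST: children AHPRS:{C}, QT:{A,C} ∩→ {C}; cost 0
per-site changes: [3, 4, 4, 4, 4, 4, 4, 3]; total = 30

30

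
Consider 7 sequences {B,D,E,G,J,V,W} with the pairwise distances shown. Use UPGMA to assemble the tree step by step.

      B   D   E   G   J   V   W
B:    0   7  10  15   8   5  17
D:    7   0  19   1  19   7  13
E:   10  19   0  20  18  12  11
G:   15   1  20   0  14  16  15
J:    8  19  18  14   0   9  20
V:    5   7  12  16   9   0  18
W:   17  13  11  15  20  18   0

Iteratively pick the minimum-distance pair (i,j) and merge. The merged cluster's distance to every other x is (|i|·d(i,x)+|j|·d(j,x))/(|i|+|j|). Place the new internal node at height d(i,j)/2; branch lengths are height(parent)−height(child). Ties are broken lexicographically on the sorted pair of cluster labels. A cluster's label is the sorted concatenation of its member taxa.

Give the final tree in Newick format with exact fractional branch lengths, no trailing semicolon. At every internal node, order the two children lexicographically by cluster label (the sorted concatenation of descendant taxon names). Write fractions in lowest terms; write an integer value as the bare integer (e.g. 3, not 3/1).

step 1: merge (D,G) at d=1; branch lengths D→1/2, G→1/2; new cluster DG
  updated: d(B,DG)=11, d(DG,E)=39/2, d(DG,J)=33/2, d(DG,V)=23/2, d(DG,W)=14
step 2: merge (B,V) at d=5; branch lengths B→5/2, V→5/2; new cluster BV
  updated: d(BV,DG)=45/4, d(BV,E)=11, d(BV,J)=17/2, d(BV,W)=35/2
step 3: merge (BV,J) at d=17/2; branch lengths BV→7/4, J→17/4; new cluster BJV
  updated: d(BJV,DG)=13, d(BJV,E)=40/3, d(BJV,W)=55/3
step 4: merge (E,W) at d=11; branch lengths E→11/2, W→11/2; new cluster EW
  updated: d(BJV,EW)=95/6, d(DG,EW)=67/4
step 5: merge (BJV,DG) at d=13; branch lengths BJV→9/4, DG→6; new cluster BDGJV
  updated: d(BDGJV,EW)=81/5
step 6: merge (BDGJV,EW) at d=81/5; branch lengths BDGJV→8/5, EW→13/5; new cluster BDEGJVW
final tree: ((((B:5/2,V:5/2):7/4,J:17/4):9/4,(D:1/2,G:1/2):6):8/5,(E:11/2,W:11/2):13/5)
total length: 709/20

((((B:5/2,V:5/2):7/4,J:17/4):9/4,(D:1/2,G:1/2):6):8/5,(E:11/2,W:11/2):13/5)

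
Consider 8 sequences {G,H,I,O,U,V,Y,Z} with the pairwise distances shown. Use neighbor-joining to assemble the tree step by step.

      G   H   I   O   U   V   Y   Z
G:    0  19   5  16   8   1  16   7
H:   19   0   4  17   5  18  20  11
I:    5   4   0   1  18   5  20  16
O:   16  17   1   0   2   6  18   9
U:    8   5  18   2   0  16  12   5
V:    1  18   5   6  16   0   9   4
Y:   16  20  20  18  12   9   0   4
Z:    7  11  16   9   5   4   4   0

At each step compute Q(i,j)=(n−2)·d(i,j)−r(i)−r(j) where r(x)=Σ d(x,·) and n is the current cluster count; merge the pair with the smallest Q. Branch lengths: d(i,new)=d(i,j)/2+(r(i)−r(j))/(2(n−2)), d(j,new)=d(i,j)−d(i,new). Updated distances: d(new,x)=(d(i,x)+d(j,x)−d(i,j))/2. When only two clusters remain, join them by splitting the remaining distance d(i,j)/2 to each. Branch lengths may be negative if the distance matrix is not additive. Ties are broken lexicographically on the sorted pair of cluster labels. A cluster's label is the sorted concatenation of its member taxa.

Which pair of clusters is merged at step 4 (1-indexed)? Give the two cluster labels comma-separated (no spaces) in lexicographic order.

step 1: merge (H,I) at d=4, Q=-139; branch lengths H→49/12, I→-1/12; new cluster HI
  updated: d(G,HI)=10, d(HI,O)=7, d(HI,U)=19/2, d(HI,V)=19/2, d(HI,Y)=18, d(HI,Z)=23/2
step 2: merge (O,U) at d=2, Q=-201/2; branch lengths O→31/20, U→9/20; new cluster OU
  updated: d(G,OU)=11, d(HI,OU)=29/4, d(OU,V)=10, d(OU,Y)=14, d(OU,Z)=6
step 3: merge (Y,Z) at d=4, Q=-155/2; branch lengths Y→89/16, Z→-25/16; new cluster YZ
  updated: d(G,YZ)=19/2, d(HI,YZ)=51/4, d(OU,YZ)=8, d(V,YZ)=9/2
step 4: merge (HI,OU) at d=29/4, Q=-54; branch lengths HI→25/6, OU→37/12; new cluster HIOU
  updated: d(G,HIOU)=55/8, d(HIOU,V)=49/8, d(HIOU,YZ)=27/4
step 5: merge (G,V) at d=1, Q=-27; branch lengths G→31/16, V→-15/16; new cluster GV
  updated: d(GV,HIOU)=6, d(GV,YZ)=13/2
step 6: merge (GV,HIOU) at d=6, Q=-77/4; branch lengths GV→23/8, HIOU→25/8; new cluster GHIOUV
  updated: d(GHIOUV,YZ)=29/8
step 7: merge (GHIOUV,YZ) at d=29/8; branch lengths GHIOUV→29/16, YZ→29/16; new cluster GHIOUVYZ
final tree: (((G:31/16,V:-15/16):23/8,((H:49/12,I:-1/12):25/6,(O:31/20,U:9/20):37/12):25/8):29/16,(Y:89/16,Z:-25/16):29/16)
total length: 223/8

HI,OU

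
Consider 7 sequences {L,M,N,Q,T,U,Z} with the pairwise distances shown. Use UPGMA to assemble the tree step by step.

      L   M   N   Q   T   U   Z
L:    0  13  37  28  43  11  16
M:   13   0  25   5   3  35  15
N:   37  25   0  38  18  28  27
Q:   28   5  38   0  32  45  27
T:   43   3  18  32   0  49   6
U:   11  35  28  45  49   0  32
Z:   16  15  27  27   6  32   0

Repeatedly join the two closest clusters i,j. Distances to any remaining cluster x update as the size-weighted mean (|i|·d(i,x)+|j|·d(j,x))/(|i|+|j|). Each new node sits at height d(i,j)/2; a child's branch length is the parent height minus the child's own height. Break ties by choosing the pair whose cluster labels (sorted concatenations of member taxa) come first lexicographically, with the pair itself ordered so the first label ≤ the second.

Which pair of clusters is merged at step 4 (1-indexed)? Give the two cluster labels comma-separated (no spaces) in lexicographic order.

iteration 1: select M,T (d=3); attach at lengths (3/2, 3/2); label the merged cluster MT
  updated: d(L,MT)=28, d(MT,N)=43/2, d(MT,Q)=37/2, d(MT,U)=42, d(MT,Z)=21/2
iteration 2: select MT,Z (d=21/2); attach at lengths (15/4, 21/4); label the merged cluster MTZ
  updated: d(L,MTZ)=24, d(MTZ,N)=70/3, d(MTZ,Q)=64/3, d(MTZ,U)=116/3
iteration 3: select L,U (d=11); attach at lengths (11/2, 11/2); label the merged cluster LU
  updated: d(LU,MTZ)=94/3, d(LU,N)=65/2, d(LU,Q)=73/2
iteration 4: select MTZ,Q (d=64/3); attach at lengths (65/12, 32/3); label the merged cluster MQTZ
  updated: d(LU,MQTZ)=261/8, d(MQTZ,N)=27
iteration 5: select MQTZ,N (d=27); attach at lengths (17/6, 27/2); label the merged cluster MNQTZ
  updated: d(LU,MNQTZ)=163/5
iteration 6: select LU,MNQTZ (d=163/5); attach at lengths (54/5, 14/5); label the merged cluster LMNQTUZ
final tree: ((L:11/2,U:11/2):54/5,((((M:3/2,T:3/2):15/4,Z:21/4):65/12,Q:32/3):17/6,N:27/2):14/5)
total length: 4141/60

MTZ,Q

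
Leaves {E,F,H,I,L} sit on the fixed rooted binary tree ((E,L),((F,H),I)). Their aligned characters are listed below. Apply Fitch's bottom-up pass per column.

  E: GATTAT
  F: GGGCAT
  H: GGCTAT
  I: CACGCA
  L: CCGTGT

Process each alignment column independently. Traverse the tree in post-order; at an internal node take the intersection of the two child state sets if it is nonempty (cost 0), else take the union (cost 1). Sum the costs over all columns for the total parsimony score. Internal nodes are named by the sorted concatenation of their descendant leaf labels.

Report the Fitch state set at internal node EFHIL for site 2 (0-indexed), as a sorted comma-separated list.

C,G,T

site 0, node EL: E={G} ∪ L={C} → {C,G} (+1)
site 0, node FH: F={G} ∩ H={G} → {G} (+0)
site 0, node FHI: FH={G} ∪ I={C} → {C,G} (+1)
site 0, node EFHIL: EL={C,G} ∩ FHI={C,G} → {C,G} (+0)
site 1, node EL: E={A} ∪ L={C} → {A,C} (+1)
site 1, node FH: F={G} ∩ H={G} → {G} (+0)
site 1, node FHI: FH={G} ∪ I={A} → {A,G} (+1)
site 1, node EFHIL: EL={A,C} ∩ FHI={A,G} → {A} (+0)
site 2, node EL: E={T} ∪ L={G} → {G,T} (+1)
site 2, node FH: F={G} ∪ H={C} → {C,G} (+1)
site 2, node FHI: FH={C,G} ∩ I={C} → {C} (+0)
site 2, node EFHIL: EL={G,T} ∪ FHI={C} → {C,G,T} (+1)
site 3, node EL: E={T} ∩ L={T} → {T} (+0)
site 3, node FH: F={C} ∪ H={T} → {C,T} (+1)
site 3, node FHI: FH={C,T} ∪ I={G} → {C,G,T} (+1)
site 3, node EFHIL: EL={T} ∩ FHI={C,G,T} → {T} (+0)
site 4, node EL: E={A} ∪ L={G} → {A,G} (+1)
site 4, node FH: F={A} ∩ H={A} → {A} (+0)
site 4, node FHI: FH={A} ∪ I={C} → {A,C} (+1)
site 4, node EFHIL: EL={A,G} ∩ FHI={A,C} → {A} (+0)
site 5, node EL: E={T} ∩ L={T} → {T} (+0)
site 5, node FH: F={T} ∩ H={T} → {T} (+0)
site 5, node FHI: FH={T} ∪ I={A} → {A,T} (+1)
site 5, node EFHIL: EL={T} ∩ FHI={A,T} → {T} (+0)
per-site changes: [2, 2, 3, 2, 2, 1]; total = 12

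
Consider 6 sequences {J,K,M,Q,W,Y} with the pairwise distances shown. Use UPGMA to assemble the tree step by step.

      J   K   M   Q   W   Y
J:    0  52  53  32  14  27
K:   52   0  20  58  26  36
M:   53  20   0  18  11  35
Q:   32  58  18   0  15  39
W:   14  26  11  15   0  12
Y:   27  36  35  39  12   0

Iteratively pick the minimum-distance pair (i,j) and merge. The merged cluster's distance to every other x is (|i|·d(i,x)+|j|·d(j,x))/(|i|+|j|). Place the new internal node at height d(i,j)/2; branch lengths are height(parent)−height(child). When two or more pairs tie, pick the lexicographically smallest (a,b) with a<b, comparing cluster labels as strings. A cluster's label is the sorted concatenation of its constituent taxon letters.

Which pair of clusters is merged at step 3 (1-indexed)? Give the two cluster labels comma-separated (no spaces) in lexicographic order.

J,Y

iteration 1: select M,W (d=11); attach at lengths (11/2, 11/2); label the merged cluster MW
  updated: d(J,MW)=67/2, d(K,MW)=23, d(MW,Q)=33/2, d(MW,Y)=47/2
iteration 2: select MW,Q (d=33/2); attach at lengths (11/4, 33/4); label the merged cluster MQW
  updated: d(J,MQW)=33, d(K,MQW)=104/3, d(MQW,Y)=86/3
iteration 3: select J,Y (d=27); attach at lengths (27/2, 27/2); label the merged cluster JY
  updated: d(JY,K)=44, d(JY,MQW)=185/6
iteration 4: select JY,MQW (d=185/6); attach at lengths (23/12, 43/6); label the merged cluster JMQWY
  updated: d(JMQWY,K)=192/5
iteration 5: select JMQWY,K (d=192/5); attach at lengths (227/60, 96/5); label the merged cluster JKMQWY
final tree: (((J:27/2,Y:27/2):23/12,((M:11/2,W:11/2):11/4,Q:33/4):43/6):227/60,K:96/5)
total length: 1216/15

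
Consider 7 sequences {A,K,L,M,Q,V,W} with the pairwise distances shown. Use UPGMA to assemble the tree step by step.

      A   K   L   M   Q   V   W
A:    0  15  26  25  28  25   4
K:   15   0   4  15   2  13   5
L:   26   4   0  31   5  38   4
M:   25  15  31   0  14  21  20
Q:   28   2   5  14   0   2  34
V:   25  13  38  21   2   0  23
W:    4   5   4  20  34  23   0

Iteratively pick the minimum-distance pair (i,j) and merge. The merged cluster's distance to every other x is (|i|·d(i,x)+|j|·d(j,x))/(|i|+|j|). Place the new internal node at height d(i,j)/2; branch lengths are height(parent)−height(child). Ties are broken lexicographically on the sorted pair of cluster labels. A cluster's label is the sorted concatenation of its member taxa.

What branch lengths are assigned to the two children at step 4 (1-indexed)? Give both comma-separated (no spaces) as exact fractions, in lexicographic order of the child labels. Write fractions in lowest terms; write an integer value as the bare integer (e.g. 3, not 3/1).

step 1: merge (K,Q) at d=2; branch lengths K→1, Q→1; new cluster KQ
  updated: d(A,KQ)=43/2, d(KQ,L)=9/2, d(KQ,M)=29/2, d(KQ,V)=15/2, d(KQ,W)=39/2
step 2: merge (A,W) at d=4; branch lengths A→2, W→2; new cluster AW
  updated: d(AW,KQ)=41/2, d(AW,L)=15, d(AW,M)=45/2, d(AW,V)=24
step 3: merge (KQ,L) at d=9/2; branch lengths KQ→5/4, L→9/4; new cluster KLQ
  updated: d(AW,KLQ)=56/3, d(KLQ,M)=20, d(KLQ,V)=53/3
step 4: merge (KLQ,V) at d=53/3; branch lengths KLQ→79/12, V→53/6; new cluster KLQV
  updated: d(AW,KLQV)=20, d(KLQV,M)=81/4
step 5: merge (AW,KLQV) at d=20; branch lengths AW→8, KLQV→7/6; new cluster AKLQVW
  updated: d(AKLQVW,M)=21
step 6: merge (AKLQVW,M) at d=21; branch lengths AKLQVW→1/2, M→21/2; new cluster AKLMQVW
final tree: (((A:2,W:2):8,(((K:1,Q:1):5/4,L:9/4):79/12,V:53/6):7/6):1/2,M:21/2)
total length: 541/12

79/12,53/6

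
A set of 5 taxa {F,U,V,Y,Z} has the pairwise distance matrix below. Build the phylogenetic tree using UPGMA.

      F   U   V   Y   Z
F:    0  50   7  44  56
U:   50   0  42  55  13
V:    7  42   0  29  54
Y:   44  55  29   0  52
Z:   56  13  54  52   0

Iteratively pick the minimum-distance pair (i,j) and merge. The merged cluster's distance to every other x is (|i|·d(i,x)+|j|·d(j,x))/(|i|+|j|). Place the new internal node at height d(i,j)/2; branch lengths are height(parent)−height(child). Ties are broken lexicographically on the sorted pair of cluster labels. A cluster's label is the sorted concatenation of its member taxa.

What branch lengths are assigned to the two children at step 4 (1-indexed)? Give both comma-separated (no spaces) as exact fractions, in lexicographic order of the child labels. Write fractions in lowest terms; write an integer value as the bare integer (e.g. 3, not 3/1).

iteration 1: select F,V (d=7); attach at lengths (7/2, 7/2); label the merged cluster FV
  updated: d(FV,U)=46, d(FV,Y)=73/2, d(FV,Z)=55
iteration 2: select U,Z (d=13); attach at lengths (13/2, 13/2); label the merged cluster UZ
  updated: d(FV,UZ)=101/2, d(UZ,Y)=107/2
iteration 3: select FV,Y (d=73/2); attach at lengths (59/4, 73/4); label the merged cluster FVY
  updated: d(FVY,UZ)=103/2
iteration 4: select FVY,UZ (d=103/2); attach at lengths (15/2, 77/4); label the merged cluster FUVYZ
final tree: (((F:7/2,V:7/2):59/4,Y:73/4):15/2,(U:13/2,Z:13/2):77/4)
total length: 319/4

15/2,77/4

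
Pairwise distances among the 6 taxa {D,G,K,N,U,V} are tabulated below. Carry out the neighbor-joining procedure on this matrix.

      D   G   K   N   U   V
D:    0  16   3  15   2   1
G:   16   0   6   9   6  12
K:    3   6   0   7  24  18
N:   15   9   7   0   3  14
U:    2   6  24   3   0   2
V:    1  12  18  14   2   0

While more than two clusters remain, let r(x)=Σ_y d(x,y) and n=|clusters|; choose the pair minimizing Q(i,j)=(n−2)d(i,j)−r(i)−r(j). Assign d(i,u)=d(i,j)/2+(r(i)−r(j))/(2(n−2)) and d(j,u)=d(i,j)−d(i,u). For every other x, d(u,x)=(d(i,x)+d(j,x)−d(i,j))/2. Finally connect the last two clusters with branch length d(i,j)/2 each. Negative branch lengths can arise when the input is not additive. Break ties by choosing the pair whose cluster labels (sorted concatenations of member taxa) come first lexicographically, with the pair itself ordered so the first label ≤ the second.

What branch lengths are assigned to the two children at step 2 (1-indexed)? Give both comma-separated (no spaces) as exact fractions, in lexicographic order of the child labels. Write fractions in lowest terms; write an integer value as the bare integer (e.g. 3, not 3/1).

1. join D+K (d=3, Q=-83) ⇒ DK; edges |D|=-9/8, |K|=33/8
  updated: d(DK,G)=19/2, d(DK,N)=19/2, d(DK,U)=23/2, d(DK,V)=8
2. join U+V (d=2, Q=-105/2) ⇒ UV; edges |U|=-5/4, |V|=13/4
  updated: d(DK,UV)=35/4, d(G,UV)=8, d(N,UV)=15/2
3. join DK+G (d=19/2, Q=-141/4) ⇒ DGK; edges |DK|=81/16, |G|=71/16
  updated: d(DGK,N)=9/2, d(DGK,UV)=29/8
4. join DGK+N (d=9/2, Q=-125/8) ⇒ DGKN; edges |DGK|=5/16, |N|=67/16
  updated: d(DGKN,UV)=53/16
5. join DGKN+UV (d=53/16) ⇒ DGKNUV; edges |DGKN|=53/32, |UV|=53/32
final tree: ((((D:-9/8,K:33/8):81/16,G:71/16):5/16,N:67/16):53/32,(U:-5/4,V:13/4):53/32)
total length: 357/16

-5/4,13/4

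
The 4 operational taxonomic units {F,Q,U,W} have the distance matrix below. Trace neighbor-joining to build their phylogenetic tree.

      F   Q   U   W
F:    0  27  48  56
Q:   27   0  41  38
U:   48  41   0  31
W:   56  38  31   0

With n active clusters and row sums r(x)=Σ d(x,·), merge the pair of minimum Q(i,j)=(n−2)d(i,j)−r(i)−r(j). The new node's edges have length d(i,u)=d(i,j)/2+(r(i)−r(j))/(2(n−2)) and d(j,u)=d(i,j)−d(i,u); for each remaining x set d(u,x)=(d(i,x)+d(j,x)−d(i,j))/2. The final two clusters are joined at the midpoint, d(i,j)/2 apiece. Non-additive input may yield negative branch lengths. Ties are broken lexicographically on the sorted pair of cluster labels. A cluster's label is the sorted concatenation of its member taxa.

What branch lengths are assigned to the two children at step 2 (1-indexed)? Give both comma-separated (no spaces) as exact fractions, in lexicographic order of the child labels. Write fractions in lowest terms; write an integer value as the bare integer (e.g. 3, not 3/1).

1. join F+Q (d=27, Q=-183) ⇒ FQ; edges |F|=79/4, |Q|=29/4
  updated: d(FQ,U)=31, d(FQ,W)=67/2
2. join FQ+U (d=31, Q=-191/2) ⇒ FQU; edges |FQ|=67/4, |U|=57/4
  updated: d(FQU,W)=67/4
3. join FQU+W (d=67/4) ⇒ FQUW; edges |FQU|=67/8, |W|=67/8
final tree: (((F:79/4,Q:29/4):67/4,U:57/4):67/8,W:67/8)
total length: 299/4

67/4,57/4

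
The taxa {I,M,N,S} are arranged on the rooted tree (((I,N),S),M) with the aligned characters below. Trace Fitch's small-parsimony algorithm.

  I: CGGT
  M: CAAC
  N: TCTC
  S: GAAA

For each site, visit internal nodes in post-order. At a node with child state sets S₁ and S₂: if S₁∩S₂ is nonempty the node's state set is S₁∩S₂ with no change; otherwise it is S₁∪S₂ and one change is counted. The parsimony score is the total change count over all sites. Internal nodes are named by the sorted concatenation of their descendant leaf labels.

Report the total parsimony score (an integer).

[col 0] IN: children I:{C}, N:{T} ∪→ {C,T}; cost 1
[col 0] INS: children IN:{C,T}, S:{G} ∪→ {C,G,T}; cost 1
[col 0] IMNS: children INS:{C,G,T}, M:{C} ∩→ {C}; cost 0
[col 1] IN: children I:{G}, N:{C} ∪→ {C,G}; cost 1
[col 1] INS: children IN:{C,G}, S:{A} ∪→ {A,C,G}; cost 1
[col 1] IMNS: children INS:{A,C,G}, M:{A} ∩→ {A}; cost 0
[col 2] IN: children I:{G}, N:{T} ∪→ {G,T}; cost 1
[col 2] INS: children IN:{G,T}, S:{A} ∪→ {A,G,T}; cost 1
[col 2] IMNS: children INS:{A,G,T}, M:{A} ∩→ {A}; cost 0
[col 3] IN: children I:{T}, N:{C} ∪→ {C,T}; cost 1
[col 3] INS: children IN:{C,T}, S:{A} ∪→ {A,C,T}; cost 1
[col 3] IMNS: children INS:{A,C,T}, M:{C} ∩→ {C}; cost 0
per-site changes: [2, 2, 2, 2]; total = 8

8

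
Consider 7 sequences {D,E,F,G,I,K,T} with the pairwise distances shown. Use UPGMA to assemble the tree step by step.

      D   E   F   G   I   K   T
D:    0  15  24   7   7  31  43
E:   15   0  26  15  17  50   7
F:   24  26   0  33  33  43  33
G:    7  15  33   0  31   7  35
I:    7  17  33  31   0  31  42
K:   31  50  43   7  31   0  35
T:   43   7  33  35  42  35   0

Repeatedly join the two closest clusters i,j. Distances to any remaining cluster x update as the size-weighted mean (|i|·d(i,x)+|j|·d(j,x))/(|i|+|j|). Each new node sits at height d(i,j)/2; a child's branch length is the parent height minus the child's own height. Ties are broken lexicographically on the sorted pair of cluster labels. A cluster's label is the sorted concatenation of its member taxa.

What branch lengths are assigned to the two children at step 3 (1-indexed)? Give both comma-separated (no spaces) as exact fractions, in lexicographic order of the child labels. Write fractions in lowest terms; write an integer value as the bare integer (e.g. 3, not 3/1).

iteration 1: select D,G (d=7); attach at lengths (7/2, 7/2); label the merged cluster DG
  updated: d(DG,E)=15, d(DG,F)=57/2, d(DG,I)=19, d(DG,K)=19, d(DG,T)=39
iteration 2: select E,T (d=7); attach at lengths (7/2, 7/2); label the merged cluster ET
  updated: d(DG,ET)=27, d(ET,F)=59/2, d(ET,I)=59/2, d(ET,K)=85/2
iteration 3: select DG,I (d=19); attach at lengths (6, 19/2); label the merged cluster DGI
  updated: d(DGI,ET)=167/6, d(DGI,F)=30, d(DGI,K)=23
iteration 4: select DGI,K (d=23); attach at lengths (2, 23/2); label the merged cluster DGIK
  updated: d(DGIK,ET)=63/2, d(DGIK,F)=133/4
iteration 5: select ET,F (d=59/2); attach at lengths (45/4, 59/4); label the merged cluster EFT
  updated: d(DGIK,EFT)=385/12
iteration 6: select DGIK,EFT (d=385/12); attach at lengths (109/24, 31/24); label the merged cluster DEFGIKT
final tree: ((((D:7/2,G:7/2):6,I:19/2):2,K:23/2):109/24,((E:7/2,T:7/2):45/4,F:59/4):31/24)
total length: 449/6

6,19/2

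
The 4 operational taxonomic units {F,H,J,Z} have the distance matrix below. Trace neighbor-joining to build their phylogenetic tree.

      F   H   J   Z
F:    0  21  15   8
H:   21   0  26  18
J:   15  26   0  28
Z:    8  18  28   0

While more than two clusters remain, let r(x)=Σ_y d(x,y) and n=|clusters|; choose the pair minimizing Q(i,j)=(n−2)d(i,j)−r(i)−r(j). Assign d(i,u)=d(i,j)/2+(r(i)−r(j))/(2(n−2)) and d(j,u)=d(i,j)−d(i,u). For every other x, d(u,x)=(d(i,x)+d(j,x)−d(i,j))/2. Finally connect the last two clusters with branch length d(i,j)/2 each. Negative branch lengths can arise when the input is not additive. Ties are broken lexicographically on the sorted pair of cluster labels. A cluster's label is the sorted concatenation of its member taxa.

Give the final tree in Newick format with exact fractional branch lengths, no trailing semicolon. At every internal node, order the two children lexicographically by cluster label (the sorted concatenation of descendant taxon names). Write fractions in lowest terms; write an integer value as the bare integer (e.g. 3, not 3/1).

iteration 1: select F,J (d=15, Q=-83); attach at lengths (5/4, 55/4); label the merged cluster FJ
  updated: d(FJ,H)=16, d(FJ,Z)=21/2
iteration 2: select FJ,H (d=16, Q=-89/2); attach at lengths (17/4, 47/4); label the merged cluster FHJ
  updated: d(FHJ,Z)=25/4
iteration 3: select FHJ,Z (d=25/4); attach at lengths (25/8, 25/8); label the merged cluster FHJZ
final tree: (((F:5/4,J:55/4):17/4,H:47/4):25/8,Z:25/8)
total length: 149/4

(((F:5/4,J:55/4):17/4,H:47/4):25/8,Z:25/8)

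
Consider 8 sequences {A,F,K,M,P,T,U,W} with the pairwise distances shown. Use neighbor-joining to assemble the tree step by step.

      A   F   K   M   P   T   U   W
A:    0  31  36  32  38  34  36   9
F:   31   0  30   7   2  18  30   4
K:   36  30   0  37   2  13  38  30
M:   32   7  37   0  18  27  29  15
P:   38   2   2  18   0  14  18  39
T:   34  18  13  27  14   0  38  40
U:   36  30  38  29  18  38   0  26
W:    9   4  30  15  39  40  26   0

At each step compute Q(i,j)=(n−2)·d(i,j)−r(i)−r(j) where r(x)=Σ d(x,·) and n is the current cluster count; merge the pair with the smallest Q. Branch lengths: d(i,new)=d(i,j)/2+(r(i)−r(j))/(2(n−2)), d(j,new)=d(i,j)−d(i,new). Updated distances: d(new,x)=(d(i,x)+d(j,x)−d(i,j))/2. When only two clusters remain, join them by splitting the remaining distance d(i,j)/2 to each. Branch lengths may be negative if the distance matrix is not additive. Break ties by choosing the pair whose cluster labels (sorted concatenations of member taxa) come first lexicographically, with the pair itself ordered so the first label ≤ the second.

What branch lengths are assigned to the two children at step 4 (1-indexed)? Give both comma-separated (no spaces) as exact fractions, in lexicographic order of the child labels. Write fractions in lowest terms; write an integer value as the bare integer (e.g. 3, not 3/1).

137/16,287/16

iteration 1: select A,W (d=9, Q=-325); attach at lengths (107/12, 1/12); label the merged cluster AW
  updated: d(AW,F)=13, d(AW,K)=57/2, d(AW,M)=19, d(AW,P)=34, d(AW,T)=65/2, d(AW,U)=53/2
iteration 2: select K,P (d=2, Q=-453/2); attach at lengths (141/20, -101/20); label the merged cluster KP
  updated: d(AW,KP)=121/4, d(F,KP)=15, d(KP,M)=53/2, d(KP,T)=25/2, d(KP,U)=27
iteration 3: select KP,T (d=25/2, Q=-757/4); attach at lengths (133/32, 267/32); label the merged cluster KPT
  updated: d(AW,KPT)=201/8, d(F,KPT)=41/4, d(KPT,M)=41/2, d(KPT,U)=105/4
iteration 4: select AW,U (d=53/2, Q=-927/8); attach at lengths (137/16, 287/16); label the merged cluster AUW
  updated: d(AUW,F)=33/4, d(AUW,KPT)=199/16, d(AUW,M)=43/4
iteration 5: select AUW,KPT (d=199/16, Q=-199/4); attach at lengths (105/32, 293/32); label the merged cluster AKPTUW
  updated: d(AKPTUW,F)=97/32, d(AKPTUW,M)=301/32
iteration 6: select AKPTUW,F (d=97/32, Q=-311/16); attach at lengths (87/32, 5/16); label the merged cluster AFKPTUW
  updated: d(AFKPTUW,M)=107/16
iteration 7: select AFKPTUW,M (d=107/16); attach at lengths (107/32, 107/32); label the merged cluster AFKMPTUW
final tree: (((((A:107/12,W:1/12):137/16,U:287/16):105/32,((K:141/20,P:-101/20):133/32,T:267/32):293/32):87/32,F:5/16):107/32,M:107/32)
total length: 2309/32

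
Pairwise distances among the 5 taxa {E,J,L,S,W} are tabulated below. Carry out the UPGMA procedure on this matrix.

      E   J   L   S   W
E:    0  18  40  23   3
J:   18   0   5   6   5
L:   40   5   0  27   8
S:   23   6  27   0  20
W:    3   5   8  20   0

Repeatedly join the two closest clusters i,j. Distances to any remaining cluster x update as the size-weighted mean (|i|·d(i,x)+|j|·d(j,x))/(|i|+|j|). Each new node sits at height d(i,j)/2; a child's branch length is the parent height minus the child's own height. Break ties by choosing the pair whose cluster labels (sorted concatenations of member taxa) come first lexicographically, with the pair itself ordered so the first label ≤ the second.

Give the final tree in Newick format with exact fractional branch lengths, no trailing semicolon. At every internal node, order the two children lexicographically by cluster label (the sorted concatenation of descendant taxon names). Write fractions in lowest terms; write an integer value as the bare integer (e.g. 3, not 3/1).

((E:3/2,W:3/2):8,((J:5/2,L:5/2):23/4,S:33/4):5/4)

iteration 1: select E,W (d=3); attach at lengths (3/2, 3/2); label the merged cluster EW
  updated: d(EW,J)=23/2, d(EW,L)=24, d(EW,S)=43/2
iteration 2: select J,L (d=5); attach at lengths (5/2, 5/2); label the merged cluster JL
  updated: d(EW,JL)=71/4, d(JL,S)=33/2
iteration 3: select JL,S (d=33/2); attach at lengths (23/4, 33/4); label the merged cluster JLS
  updated: d(EW,JLS)=19
iteration 4: select EW,JLS (d=19); attach at lengths (8, 5/4); label the merged cluster EJLSW
final tree: ((E:3/2,W:3/2):8,((J:5/2,L:5/2):23/4,S:33/4):5/4)
total length: 125/4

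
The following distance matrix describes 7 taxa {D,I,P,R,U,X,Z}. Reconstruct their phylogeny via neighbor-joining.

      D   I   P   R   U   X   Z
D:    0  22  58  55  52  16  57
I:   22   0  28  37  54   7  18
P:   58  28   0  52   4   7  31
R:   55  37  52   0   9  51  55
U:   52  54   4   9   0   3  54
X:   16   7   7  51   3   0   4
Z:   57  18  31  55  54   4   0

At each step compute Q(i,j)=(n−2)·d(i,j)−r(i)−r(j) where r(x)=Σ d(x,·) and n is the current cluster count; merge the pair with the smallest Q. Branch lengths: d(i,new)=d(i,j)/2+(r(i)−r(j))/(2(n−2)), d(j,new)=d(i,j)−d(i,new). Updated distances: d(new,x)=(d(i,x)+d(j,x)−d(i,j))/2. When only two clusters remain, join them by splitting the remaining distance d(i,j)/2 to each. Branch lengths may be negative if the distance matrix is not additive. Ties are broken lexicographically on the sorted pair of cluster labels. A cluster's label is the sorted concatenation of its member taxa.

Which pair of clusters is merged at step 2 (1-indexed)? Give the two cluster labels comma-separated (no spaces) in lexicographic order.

step 1: merge (R,U) at d=9, Q=-390; branch lengths R→64/5, U→-19/5; new cluster RU
  updated: d(D,RU)=49, d(I,RU)=41, d(P,RU)=47/2, d(RU,X)=45/2, d(RU,Z)=50
step 2: merge (P,RU) at d=47/2, Q=-479/2; branch lengths P→111/16, RU→265/16; new cluster PRU
  updated: d(D,PRU)=167/4, d(I,PRU)=91/4, d(PRU,X)=3, d(PRU,Z)=115/4
step 3: merge (D,I) at d=22, Q=-281/2; branch lengths D→133/6, I→-1/6; new cluster DI
  updated: d(DI,PRU)=85/4, d(DI,X)=1/2, d(DI,Z)=53/2
step 4: merge (DI,PRU) at d=85/4, Q=-235/4; branch lengths DI→151/16, PRU→189/16; new cluster DIPRU
  updated: d(DIPRU,X)=-71/8, d(DIPRU,Z)=17
step 5: merge (DIPRU,X) at d=-71/8, Q=-97/8; branch lengths DIPRU→33/16, X→-175/16; new cluster DIPRUX
  updated: d(DIPRUX,Z)=239/16
step 6: merge (DIPRUX,Z) at d=239/16; branch lengths DIPRUX→239/32, Z→239/32; new cluster DIPRUXZ
final tree: ((((D:133/6,I:-1/6):151/16,(P:111/16,(R:64/5,U:-19/5):265/16):189/16):33/16,X:-175/16):239/32,Z:239/32)
total length: 1309/16

P,RU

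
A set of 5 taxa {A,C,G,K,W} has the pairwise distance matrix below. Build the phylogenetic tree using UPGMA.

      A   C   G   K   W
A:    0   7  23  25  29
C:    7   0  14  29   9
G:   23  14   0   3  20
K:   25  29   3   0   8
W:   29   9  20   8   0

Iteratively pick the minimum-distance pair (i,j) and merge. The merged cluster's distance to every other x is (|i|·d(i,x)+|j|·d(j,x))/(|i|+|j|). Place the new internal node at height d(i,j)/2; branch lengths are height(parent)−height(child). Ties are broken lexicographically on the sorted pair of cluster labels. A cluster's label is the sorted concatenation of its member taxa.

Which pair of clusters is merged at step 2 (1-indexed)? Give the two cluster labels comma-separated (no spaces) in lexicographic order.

1. join G+K (d=3) ⇒ GK; edges |G|=3/2, |K|=3/2
  updated: d(A,GK)=24, d(C,GK)=43/2, d(GK,W)=14
2. join A+C (d=7) ⇒ AC; edges |A|=7/2, |C|=7/2
  updated: d(AC,GK)=91/4, d(AC,W)=19
3. join GK+W (d=14) ⇒ GKW; edges |GK|=11/2, |W|=7
  updated: d(AC,GKW)=43/2
4. join AC+GKW (d=43/2) ⇒ ACGKW; edges |AC|=29/4, |GKW|=15/4
final tree: ((A:7/2,C:7/2):29/4,((G:3/2,K:3/2):11/2,W:7):15/4)
total length: 67/2

A,C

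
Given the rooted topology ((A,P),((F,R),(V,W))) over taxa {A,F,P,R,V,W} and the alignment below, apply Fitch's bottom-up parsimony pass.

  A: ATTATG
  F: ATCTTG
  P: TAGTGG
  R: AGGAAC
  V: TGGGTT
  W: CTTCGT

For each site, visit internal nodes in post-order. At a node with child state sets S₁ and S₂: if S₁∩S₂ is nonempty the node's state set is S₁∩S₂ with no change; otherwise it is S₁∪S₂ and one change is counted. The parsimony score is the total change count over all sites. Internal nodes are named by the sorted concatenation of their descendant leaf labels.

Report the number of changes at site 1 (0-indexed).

3

site 0, node AP: A={A} ∪ P={T} → {A,T} (+1)
site 0, node FR: F={A} ∩ R={A} → {A} (+0)
site 0, node VW: V={T} ∪ W={C} → {C,T} (+1)
site 0, node FRVW: FR={A} ∪ VW={C,T} → {A,C,T} (+1)
site 0, node AFPRVW: AP={A,T} ∩ FRVW={A,C,T} → {A,T} (+0)
site 1, node AP: A={T} ∪ P={A} → {A,T} (+1)
site 1, node FR: F={T} ∪ R={G} → {G,T} (+1)
site 1, node VW: V={G} ∪ W={T} → {G,T} (+1)
site 1, node FRVW: FR={G,T} ∩ VW={G,T} → {G,T} (+0)
site 1, node AFPRVW: AP={A,T} ∩ FRVW={G,T} → {T} (+0)
site 2, node AP: A={T} ∪ P={G} → {G,T} (+1)
site 2, node FR: F={C} ∪ R={G} → {C,G} (+1)
site 2, node VW: V={G} ∪ W={T} → {G,T} (+1)
site 2, node FRVW: FR={C,G} ∩ VW={G,T} → {G} (+0)
site 2, node AFPRVW: AP={G,T} ∩ FRVW={G} → {G} (+0)
site 3, node AP: A={A} ∪ P={T} → {A,T} (+1)
site 3, node FR: F={T} ∪ R={A} → {A,T} (+1)
site 3, node VW: V={G} ∪ W={C} → {C,G} (+1)
site 3, node FRVW: FR={A,T} ∪ VW={C,G} → {A,C,G,T} (+1)
site 3, node AFPRVW: AP={A,T} ∩ FRVW={A,C,G,T} → {A,T} (+0)
site 4, node AP: A={T} ∪ P={G} → {G,T} (+1)
site 4, node FR: F={T} ∪ R={A} → {A,T} (+1)
site 4, node VW: V={T} ∪ W={G} → {G,T} (+1)
site 4, node FRVW: FR={A,T} ∩ VW={G,T} → {T} (+0)
site 4, node AFPRVW: AP={G,T} ∩ FRVW={T} → {T} (+0)
site 5, node AP: A={G} ∩ P={G} → {G} (+0)
site 5, node FR: F={G} ∪ R={C} → {C,G} (+1)
site 5, node VW: V={T} ∩ W={T} → {T} (+0)
site 5, node FRVW: FR={C,G} ∪ VW={T} → {C,G,T} (+1)
site 5, node AFPRVW: AP={G} ∩ FRVW={C,G,T} → {G} (+0)
per-site changes: [3, 3, 3, 4, 3, 2]; total = 18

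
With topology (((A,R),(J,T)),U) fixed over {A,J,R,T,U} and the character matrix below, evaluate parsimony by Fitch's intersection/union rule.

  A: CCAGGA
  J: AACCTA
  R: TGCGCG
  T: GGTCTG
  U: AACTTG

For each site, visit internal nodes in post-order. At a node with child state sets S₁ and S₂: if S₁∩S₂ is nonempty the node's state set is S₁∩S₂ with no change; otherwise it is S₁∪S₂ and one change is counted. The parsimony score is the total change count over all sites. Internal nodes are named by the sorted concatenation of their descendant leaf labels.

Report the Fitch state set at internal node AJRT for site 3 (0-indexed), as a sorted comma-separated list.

C,G

[col 0] AR: children A:{C}, R:{T} ∪→ {C,T}; cost 1
[col 0] JT: children J:{A}, T:{G} ∪→ {A,G}; cost 1
[col 0] AJRT: children AR:{C,T}, JT:{A,G} ∪→ {A,C,G,T}; cost 1
[col 0] AJRTU: children AJRT:{A,C,G,T}, U:{A} ∩→ {A}; cost 0
[col 1] AR: children A:{C}, R:{G} ∪→ {C,G}; cost 1
[col 1] JT: children J:{A}, T:{G} ∪→ {A,G}; cost 1
[col 1] AJRT: children AR:{C,G}, JT:{A,G} ∩→ {G}; cost 0
[col 1] AJRTU: children AJRT:{G}, U:{A} ∪→ {A,G}; cost 1
[col 2] AR: children A:{A}, R:{C} ∪→ {A,C}; cost 1
[col 2] JT: children J:{C}, T:{T} ∪→ {C,T}; cost 1
[col 2] AJRT: children AR:{A,C}, JT:{C,T} ∩→ {C}; cost 0
[col 2] AJRTU: children AJRT:{C}, U:{C} ∩→ {C}; cost 0
[col 3] AR: children A:{G}, R:{G} ∩→ {G}; cost 0
[col 3] JT: children J:{C}, T:{C} ∩→ {C}; cost 0
[col 3] AJRT: children AR:{G}, JT:{C} ∪→ {C,G}; cost 1
[col 3] AJRTU: children AJRT:{C,G}, U:{T} ∪→ {C,G,T}; cost 1
[col 4] AR: children A:{G}, R:{C} ∪→ {C,G}; cost 1
[col 4] JT: children J:{T}, T:{T} ∩→ {T}; cost 0
[col 4] AJRT: children AR:{C,G}, JT:{T} ∪→ {C,G,T}; cost 1
[col 4] AJRTU: children AJRT:{C,G,T}, U:{T} ∩→ {T}; cost 0
[col 5] AR: children A:{A}, R:{G} ∪→ {A,G}; cost 1
[col 5] JT: children J:{A}, T:{G} ∪→ {A,G}; cost 1
[col 5] AJRT: children AR:{A,G}, JT:{A,G} ∩→ {A,G}; cost 0
[col 5] AJRTU: children AJRT:{A,G}, U:{G} ∩→ {G}; cost 0
per-site changes: [3, 3, 2, 2, 2, 2]; total = 14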